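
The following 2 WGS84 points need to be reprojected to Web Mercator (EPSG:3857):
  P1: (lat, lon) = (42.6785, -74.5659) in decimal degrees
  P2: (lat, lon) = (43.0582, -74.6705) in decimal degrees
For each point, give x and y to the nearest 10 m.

P1: x -8300640 m, y 5263160 m; P2: x -8312280 m, y 5320830 m

Web Mercator: x = R·λ, y = R·ln tan(π/4+φ/2), R = 6378137 m.
P1 (42.6785°, -74.5659°) → (-8300638.019, 5263163.598) m.
P2 (43.0582°, -74.6705°) → (-8312282.037, 5320834.680) m.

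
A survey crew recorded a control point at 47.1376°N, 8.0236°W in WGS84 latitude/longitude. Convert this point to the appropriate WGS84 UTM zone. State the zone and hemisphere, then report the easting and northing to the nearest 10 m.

Longitude -8.0236° lies in the 6° band [-12°, -6°), giving zone 29; latitude is north of the equator, so 29N.
Zone 29 central meridian λ₀ = 6×29 − 183 = -9°; Δλ = +0.9764°.
Transverse Mercator on WGS84 with k₀ = 0.9996 gives E = 574040.319 m, N = 5220917.730 m.

Zone 29N: E 574040 m, N 5220920 m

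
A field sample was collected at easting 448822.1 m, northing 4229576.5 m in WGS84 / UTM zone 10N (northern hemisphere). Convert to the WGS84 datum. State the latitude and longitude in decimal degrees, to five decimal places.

lat 38.21270°, lon -123.58460°

Zone 10N: λ₀ = -123°, k₀ = 0.9996, false easting 500000 m.
Meridian distance M = (N − FN)/k₀ = 4231269.0 m.
Inverse transverse Mercator on WGS84 gives φ = 38.21270033°, λ = -123.58459967°.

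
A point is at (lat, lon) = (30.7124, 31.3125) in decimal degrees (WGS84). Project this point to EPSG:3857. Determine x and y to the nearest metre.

Web Mercator is spherical with R = a = 6378137 m.
x = R·λ = 6378137 × 0.546506222 = 3485691.555 m.
y = R·ln tan(π/4 + φ/2) = 6378137 × 0.563715528 = 3595454.865 m.

x 3485692 m, y 3595455 m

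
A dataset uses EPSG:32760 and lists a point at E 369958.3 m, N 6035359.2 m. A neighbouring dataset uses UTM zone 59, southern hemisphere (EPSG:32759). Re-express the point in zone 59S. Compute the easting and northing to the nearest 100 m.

E 912100 m, N 6026700 m

UTM 60S → geographic: φ = -35.81730038°, λ = 175.56049945°.
UTM 59S (λ₀ = 171°) forward: E = 912111.012 m, N = 6026705.456 m.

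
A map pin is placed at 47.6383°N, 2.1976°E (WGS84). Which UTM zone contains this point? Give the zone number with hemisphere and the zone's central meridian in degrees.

Zone 31N, central meridian 3°

UTM zone = ⌊(λ + 180)/6⌋ + 1; 2.1976° ∈ [0°, 6°) → zone 31.
Hemisphere: N (φ ≥ 0).
Central meridian λ₀ = 6×31 − 183 = 3°.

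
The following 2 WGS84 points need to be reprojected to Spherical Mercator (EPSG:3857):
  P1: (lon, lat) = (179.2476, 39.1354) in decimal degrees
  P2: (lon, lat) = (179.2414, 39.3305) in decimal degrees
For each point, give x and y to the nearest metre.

Web Mercator: x = R·λ, y = R·ln tan(π/4+φ/2), R = 6378137 m.
P1 (39.1354°, 179.2476°) → (19953751.558, 4741085.060) m.
P2 (39.3305°, 179.2414°) → (19953061.377, 4769124.039) m.

P1: x 19953752 m, y 4741085 m; P2: x 19953061 m, y 4769124 m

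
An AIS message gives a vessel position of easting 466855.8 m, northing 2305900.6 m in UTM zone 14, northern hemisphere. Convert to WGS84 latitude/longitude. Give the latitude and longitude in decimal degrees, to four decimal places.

lat 20.8529°, lon -99.3186°

Zone 14N: λ₀ = -99°, k₀ = 0.9996, false easting 500000 m.
Meridian distance M = (N − FN)/k₀ = 2306823.3 m.
Inverse transverse Mercator on WGS84 gives φ = 20.85289980°, λ = -99.31860018°.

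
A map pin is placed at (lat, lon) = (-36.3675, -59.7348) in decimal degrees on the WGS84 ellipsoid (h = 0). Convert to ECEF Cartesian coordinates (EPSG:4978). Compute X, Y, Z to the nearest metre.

WGS84: a = 6378137 m, e² = 0.006694380; N(φ) = a/√(1−e²sin²φ) = 6385656.618 m.
X = (N+h)·cosφ·cosλ = 2591545.785 m; Y = (N+h)·cosφ·sinλ = -4441089.186 m; Z = (N(1−e²)+h)·sinφ = -3761105.229 m.

X 2591546 m, Y -4441089 m, Z -3761105 m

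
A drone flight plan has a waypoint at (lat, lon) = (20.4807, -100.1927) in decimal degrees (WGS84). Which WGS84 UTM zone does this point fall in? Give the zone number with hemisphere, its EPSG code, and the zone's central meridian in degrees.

Zone 14N (EPSG:32614), central meridian -99°

UTM zone = ⌊(λ + 180)/6⌋ + 1; -100.1927° ∈ [-102°, -96°) → zone 14.
Hemisphere: N (φ ≥ 0).
Central meridian λ₀ = 6×14 − 183 = -99°.
EPSG code: 32614.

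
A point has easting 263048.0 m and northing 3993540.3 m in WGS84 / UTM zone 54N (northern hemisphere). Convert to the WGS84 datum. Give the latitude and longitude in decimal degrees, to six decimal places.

Zone 54N: λ₀ = 141°, k₀ = 0.9996, false easting 500000 m.
Meridian distance M = (N − FN)/k₀ = 3995138.4 m.
Inverse transverse Mercator on WGS84 gives φ = 36.05759996°, λ = 138.36929987°.

lat 36.057600°, lon 138.369300°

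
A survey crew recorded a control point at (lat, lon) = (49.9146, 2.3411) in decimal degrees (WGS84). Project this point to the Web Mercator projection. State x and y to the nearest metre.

x 260610 m, y 6431499 m

Web Mercator is spherical with R = a = 6378137 m.
x = R·λ = 6378137 × 0.040859903 = 260610.060 m.
y = R·ln tan(π/4 + φ/2) = 6378137 × 1.008366421 = 6431499.180 m.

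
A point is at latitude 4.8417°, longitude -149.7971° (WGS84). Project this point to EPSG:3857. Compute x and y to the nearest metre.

x -16675337 m, y 539618 m

Web Mercator is spherical with R = a = 6378137 m.
x = R·λ = 6378137 × -2.614452605 = -16675336.894 m.
y = R·ln tan(π/4 + φ/2) = 6378137 × 0.084604358 = 539618.184 m.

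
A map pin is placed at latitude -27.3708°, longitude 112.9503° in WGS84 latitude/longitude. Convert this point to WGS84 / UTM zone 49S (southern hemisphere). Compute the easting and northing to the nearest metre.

E 692882 m, N 6970985 m

Zone 49 central meridian λ₀ = 6×49 − 183 = 111°; Δλ = +1.9503°.
Transverse Mercator on WGS84 with k₀ = 0.9996 gives E = 692882.329 m, N = 6970984.535 m.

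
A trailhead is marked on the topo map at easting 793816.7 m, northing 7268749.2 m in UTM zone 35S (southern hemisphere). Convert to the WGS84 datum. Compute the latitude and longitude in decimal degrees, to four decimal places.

lat -24.6676°, lon 29.9031°

Zone 35S: λ₀ = 27°, k₀ = 0.9996, false easting 500000 m, false northing 10000000 m.
Meridian distance M = (N − FN)/k₀ = -2732343.7 m.
Inverse transverse Mercator on WGS84 gives φ = -24.66759996°, λ = 29.90310004°.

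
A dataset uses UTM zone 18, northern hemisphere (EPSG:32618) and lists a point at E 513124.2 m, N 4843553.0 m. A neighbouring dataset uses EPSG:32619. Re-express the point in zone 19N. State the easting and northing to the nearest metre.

E 29987 m, N 4860124 m

UTM 18N → geographic: φ = 43.74490010°, λ = -74.83700054°.
UTM 19N (λ₀ = -69°) forward: E = 29987.389 m, N = 4860123.730 m.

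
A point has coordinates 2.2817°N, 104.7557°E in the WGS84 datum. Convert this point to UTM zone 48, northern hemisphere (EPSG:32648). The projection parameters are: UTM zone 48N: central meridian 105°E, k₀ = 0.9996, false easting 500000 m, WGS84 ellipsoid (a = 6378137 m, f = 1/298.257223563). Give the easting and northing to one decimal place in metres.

Zone 48 central meridian λ₀ = 6×48 − 183 = 105°; Δλ = -0.2443°.
Transverse Mercator on WGS84 with k₀ = 0.9996 gives E = 472836.853 m, N = 252200.0501 m.

E 472836.9 m, N 252200.1 m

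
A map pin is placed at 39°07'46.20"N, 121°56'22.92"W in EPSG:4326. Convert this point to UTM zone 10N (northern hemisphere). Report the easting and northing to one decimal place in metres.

E 591646.7 m, N 4331682.7 m

Zone 10 central meridian λ₀ = 6×10 − 183 = -123°; Δλ = +1.0603°.
Transverse Mercator on WGS84 with k₀ = 0.9996 gives E = 591646.716 m, N = 4331682.680 m.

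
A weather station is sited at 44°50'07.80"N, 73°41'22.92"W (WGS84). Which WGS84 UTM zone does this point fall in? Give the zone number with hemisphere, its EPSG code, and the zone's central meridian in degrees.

Zone 18N (EPSG:32618), central meridian -75°

UTM zone = ⌊(λ + 180)/6⌋ + 1; -73.6897° ∈ [-78°, -72°) → zone 18.
Hemisphere: N (φ ≥ 0).
Central meridian λ₀ = 6×18 − 183 = -75°.
EPSG code: 32618.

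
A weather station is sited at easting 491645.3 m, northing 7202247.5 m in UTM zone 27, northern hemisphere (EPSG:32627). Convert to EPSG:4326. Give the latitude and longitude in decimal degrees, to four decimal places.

Zone 27N: λ₀ = -21°, k₀ = 0.9996, false easting 500000 m.
Meridian distance M = (N − FN)/k₀ = 7205129.6 m.
Inverse transverse Mercator on WGS84 gives φ = 64.94420015°, λ = -21.17680049°.

lat 64.9442°, lon -21.1768°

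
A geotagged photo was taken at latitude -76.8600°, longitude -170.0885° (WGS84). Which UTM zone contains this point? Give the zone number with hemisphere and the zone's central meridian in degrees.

UTM zone = ⌊(λ + 180)/6⌋ + 1; -170.0885° ∈ [-174°, -168°) → zone 2.
Hemisphere: S (φ < 0).
Central meridian λ₀ = 6×2 − 183 = -171°.

Zone 2S, central meridian -171°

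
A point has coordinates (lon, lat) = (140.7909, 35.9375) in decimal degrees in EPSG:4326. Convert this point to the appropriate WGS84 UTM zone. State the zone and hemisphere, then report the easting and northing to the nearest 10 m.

Zone 54N: E 481140 m, N 3977040 m

Longitude 140.7909° lies in the 6° band [138°, 144°), giving zone 54; latitude is north of the equator, so 54N.
Zone 54 central meridian λ₀ = 6×54 − 183 = 141°; Δλ = -0.2091°.
Transverse Mercator on WGS84 with k₀ = 0.9996 gives E = 481139.442 m, N = 3977036.525 m.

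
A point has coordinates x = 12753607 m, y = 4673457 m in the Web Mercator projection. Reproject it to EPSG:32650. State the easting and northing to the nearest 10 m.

E 288360 m, N 4282140 m

Web Mercator inverse (R = 6378137 m) → φ = 38.66260345°, λ = 114.56760096°.
UTM 50N forward: E = 288363.570 m, N = 4282143.868 m.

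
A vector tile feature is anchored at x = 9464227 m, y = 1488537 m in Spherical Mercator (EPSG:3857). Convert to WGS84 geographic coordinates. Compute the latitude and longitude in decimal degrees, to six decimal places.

lat 13.251997°, lon 85.018598°

R = 6378137 m. λ = x/R = 85.01859766°.
φ = 2·arctan(exp(y/R)) − 90° = 2·arctan(1.26286) − 90° = 13.251996505°.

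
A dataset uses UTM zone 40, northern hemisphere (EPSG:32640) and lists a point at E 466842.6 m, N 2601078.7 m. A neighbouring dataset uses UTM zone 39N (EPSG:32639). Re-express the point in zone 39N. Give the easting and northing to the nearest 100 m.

E 1080000 m, N 2612500 m

UTM 40N → geographic: φ = 23.51959968°, λ = 56.67519954°.
UTM 39N (λ₀ = 51°) forward: E = 1080003.819 m, N = 2612529.771 m.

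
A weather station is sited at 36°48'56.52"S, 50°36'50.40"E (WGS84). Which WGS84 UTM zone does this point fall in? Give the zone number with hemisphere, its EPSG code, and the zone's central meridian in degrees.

UTM zone = ⌊(λ + 180)/6⌋ + 1; 50.6140° ∈ [48°, 54°) → zone 39.
Hemisphere: S (φ < 0).
Central meridian λ₀ = 6×39 − 183 = 51°.
EPSG code: 32739.

Zone 39S (EPSG:32739), central meridian 51°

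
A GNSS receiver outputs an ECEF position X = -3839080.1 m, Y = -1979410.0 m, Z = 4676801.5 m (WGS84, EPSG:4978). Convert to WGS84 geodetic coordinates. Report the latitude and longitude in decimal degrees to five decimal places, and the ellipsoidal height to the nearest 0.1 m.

lat 47.46730°, lon -152.72460°, h -324.7 m

λ = atan2(Y, X) = -152.72460044°; p = √(X²+Y²) = 4319328.6 m.
Bowring's method on WGS84 (a = 6378137 m, b = 6356752.314 m) gives φ = 47.46729985°, h = -324.739 m.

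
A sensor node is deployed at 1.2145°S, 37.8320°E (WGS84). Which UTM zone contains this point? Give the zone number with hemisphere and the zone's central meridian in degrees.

Zone 37S, central meridian 39°

UTM zone = ⌊(λ + 180)/6⌋ + 1; 37.8320° ∈ [36°, 42°) → zone 37.
Hemisphere: S (φ < 0).
Central meridian λ₀ = 6×37 − 183 = 39°.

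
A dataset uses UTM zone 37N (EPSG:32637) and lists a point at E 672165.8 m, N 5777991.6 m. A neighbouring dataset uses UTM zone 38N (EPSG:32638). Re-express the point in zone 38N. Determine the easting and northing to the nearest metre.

UTM 37N → geographic: φ = 52.12560006°, λ = 41.51510049°.
UTM 38N (λ₀ = 45°) forward: E = 261466.037 m, N = 5780737.210 m.

E 261466 m, N 5780737 m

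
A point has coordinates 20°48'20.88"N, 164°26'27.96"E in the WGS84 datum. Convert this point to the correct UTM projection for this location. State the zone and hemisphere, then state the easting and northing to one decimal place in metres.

Zone 58N: E 441838.7 m, N 2300756.0 m

Longitude 164.4411° lies in the 6° band [162°, 168°), giving zone 58; latitude is north of the equator, so 58N.
Zone 58 central meridian λ₀ = 6×58 − 183 = 165°; Δλ = -0.5589°.
Transverse Mercator on WGS84 with k₀ = 0.9996 gives E = 441838.692 m, N = 2300755.999 m.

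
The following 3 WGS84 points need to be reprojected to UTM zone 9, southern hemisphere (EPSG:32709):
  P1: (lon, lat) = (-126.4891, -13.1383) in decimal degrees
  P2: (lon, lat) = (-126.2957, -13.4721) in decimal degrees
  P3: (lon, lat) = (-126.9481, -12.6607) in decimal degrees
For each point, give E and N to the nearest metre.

P1: E 772213 m, N 8546214 m; P2: E 792791 m, N 8509045 m; P3: E 722853 m, N 8599511 m

UTM zone 9S: λ₀ = -129°, k₀ = 0.9996.
P1 (-13.1383°, -126.4891°) → (772212.519, 8546213.703) m.
P2 (-13.4721°, -126.2957°) → (792791.342, 8509044.911) m.
P3 (-12.6607°, -126.9481°) → (722852.579, 8599510.813) m.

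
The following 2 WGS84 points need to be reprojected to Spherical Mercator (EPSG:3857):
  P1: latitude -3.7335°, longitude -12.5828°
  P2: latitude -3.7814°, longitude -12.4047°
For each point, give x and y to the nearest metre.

P1: x -1400711 m, y -415906 m; P2: x -1380885 m, y -421249 m

Web Mercator: x = R·λ, y = R·ln tan(π/4+φ/2), R = 6378137 m.
P1 (-3.7335°, -12.5828°) → (-1400710.889, -415905.751) m.
P2 (-3.7814°, -12.4047°) → (-1380884.887, -421249.441) m.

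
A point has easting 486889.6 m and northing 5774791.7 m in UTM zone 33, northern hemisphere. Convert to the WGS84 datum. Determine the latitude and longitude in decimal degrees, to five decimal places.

lat 52.12350°, lon 14.80850°

Zone 33N: λ₀ = 15°, k₀ = 0.9996, false easting 500000 m.
Meridian distance M = (N − FN)/k₀ = 5777102.5 m.
Inverse transverse Mercator on WGS84 gives φ = 52.12350024°, λ = 14.80849949°.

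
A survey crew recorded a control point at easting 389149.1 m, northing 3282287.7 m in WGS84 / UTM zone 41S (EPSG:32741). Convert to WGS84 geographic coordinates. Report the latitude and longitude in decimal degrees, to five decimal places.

Zone 41S: λ₀ = 63°, k₀ = 0.9996, false easting 500000 m, false northing 10000000 m.
Meridian distance M = (N − FN)/k₀ = -6720400.5 m.
Inverse transverse Mercator on WGS84 gives φ = -60.58000035°, λ = 60.97689962°.

lat -60.58000°, lon 60.97690°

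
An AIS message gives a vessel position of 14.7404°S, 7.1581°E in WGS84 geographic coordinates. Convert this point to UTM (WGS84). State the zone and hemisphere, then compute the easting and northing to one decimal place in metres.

Longitude 7.1581° lies in the 6° band [6°, 12°), giving zone 32; latitude is south of the equator, so 32S.
Zone 32 central meridian λ₀ = 6×32 − 183 = 9°; Δλ = -1.8419°.
Transverse Mercator on WGS84 with k₀ = 0.9996 gives E = 301715.183 m, N = 8369575.451 m.

Zone 32S: E 301715.2 m, N 8369575.5 m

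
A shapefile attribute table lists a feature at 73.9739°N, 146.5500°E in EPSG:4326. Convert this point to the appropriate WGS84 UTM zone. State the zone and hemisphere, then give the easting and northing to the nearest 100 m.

Zone 55N: E 486100 m, N 8209200 m

Longitude 146.5500° lies in the 6° band [144°, 150°), giving zone 55; latitude is north of the equator, so 55N.
Zone 55 central meridian λ₀ = 6×55 − 183 = 147°; Δλ = -0.4500°.
Transverse Mercator on WGS84 with k₀ = 0.9996 gives E = 486133.060 m, N = 8209178.626 m.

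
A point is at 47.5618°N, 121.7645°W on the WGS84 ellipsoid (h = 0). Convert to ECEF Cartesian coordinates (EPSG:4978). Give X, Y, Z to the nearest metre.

WGS84: a = 6378137 m, e² = 0.006694380; N(φ) = a/√(1−e²sin²φ) = 6389796.586 m.
X = (N+h)·cosφ·cosλ = -2269857.073 m; Y = (N+h)·cosφ·sinλ = -3665974.477 m; Z = (N(1−e²)+h)·sinφ = 4684136.992 m.

X -2269857 m, Y -3665974 m, Z 4684137 m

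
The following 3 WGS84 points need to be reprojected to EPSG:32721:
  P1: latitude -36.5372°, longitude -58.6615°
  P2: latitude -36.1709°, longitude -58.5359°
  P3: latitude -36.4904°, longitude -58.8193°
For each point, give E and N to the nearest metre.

P1: E 351269 m, N 5955181 m; P2: E 361867 m, N 5996003 m; P3: E 337044 m, N 5960118 m

UTM zone 21S: λ₀ = -57°, k₀ = 0.9996.
P1 (-36.5372°, -58.6615°) → (351269.011, 5955181.467) m.
P2 (-36.1709°, -58.5359°) → (361867.206, 5996003.110) m.
P3 (-36.4904°, -58.8193°) → (337043.909, 5960117.937) m.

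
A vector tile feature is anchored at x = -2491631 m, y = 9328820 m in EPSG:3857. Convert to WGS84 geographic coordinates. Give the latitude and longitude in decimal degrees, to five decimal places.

lat 63.91740°, lon -22.38270°

R = 6378137 m. λ = x/R = -22.38270210°.
φ = 2·arctan(exp(y/R)) − 90° = 2·arctan(4.31728) − 90° = 63.91740098°.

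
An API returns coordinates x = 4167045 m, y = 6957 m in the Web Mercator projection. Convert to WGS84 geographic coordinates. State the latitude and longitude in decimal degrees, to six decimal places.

lat 0.062496°, lon 37.433202°

R = 6378137 m. λ = x/R = 37.43320213°.
φ = 2·arctan(exp(y/R)) − 90° = 2·arctan(1.00109) − 90° = 0.06249578°.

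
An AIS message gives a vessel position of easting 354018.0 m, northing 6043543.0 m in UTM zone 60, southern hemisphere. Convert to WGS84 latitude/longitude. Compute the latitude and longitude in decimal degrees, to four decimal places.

Zone 60S: λ₀ = 177°, k₀ = 0.9996, false easting 500000 m, false northing 10000000 m.
Meridian distance M = (N − FN)/k₀ = -3958040.2 m.
Inverse transverse Mercator on WGS84 gives φ = -35.74130014°, λ = 175.38559947°.

lat -35.7413°, lon 175.3856°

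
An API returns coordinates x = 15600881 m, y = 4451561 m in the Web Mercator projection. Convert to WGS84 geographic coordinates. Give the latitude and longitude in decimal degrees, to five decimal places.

lat 37.08930°, lon 140.14510°

R = 6378137 m. λ = x/R = 140.14509848°.
φ = 2·arctan(exp(y/R)) − 90° = 2·arctan(2.00961) − 90° = 37.08929731°.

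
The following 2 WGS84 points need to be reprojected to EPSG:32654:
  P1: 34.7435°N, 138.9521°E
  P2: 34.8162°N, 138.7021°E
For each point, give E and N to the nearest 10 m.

P1: E 312530 m, N 3846510 m; P2: E 289830 m, N 3855070 m

UTM zone 54N: λ₀ = 141°, k₀ = 0.9996.
P1 (34.7435°, 138.9521°) → (312530.359, 3846508.636) m.
P2 (34.8162°, 138.7021°) → (289825.252, 3855067.739) m.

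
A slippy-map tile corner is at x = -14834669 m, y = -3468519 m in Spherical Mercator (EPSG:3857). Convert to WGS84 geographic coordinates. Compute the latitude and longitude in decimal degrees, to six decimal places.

R = 6378137 m. λ = x/R = -133.26209898°.
φ = 2·arctan(exp(y/R)) − 90° = 2·arctan(0.58053) − 90° = -29.72709918°.

lat -29.727099°, lon -133.262099°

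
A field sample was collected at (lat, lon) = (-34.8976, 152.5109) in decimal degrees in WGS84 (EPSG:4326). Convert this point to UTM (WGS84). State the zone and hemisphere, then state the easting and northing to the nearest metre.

Zone 56S: E 455313 m, N 6138203 m

Longitude 152.5109° lies in the 6° band [150°, 156°), giving zone 56; latitude is south of the equator, so 56S.
Zone 56 central meridian λ₀ = 6×56 − 183 = 153°; Δλ = -0.4891°.
Transverse Mercator on WGS84 with k₀ = 0.9996 gives E = 455313.097 m, N = 6138203.488 m.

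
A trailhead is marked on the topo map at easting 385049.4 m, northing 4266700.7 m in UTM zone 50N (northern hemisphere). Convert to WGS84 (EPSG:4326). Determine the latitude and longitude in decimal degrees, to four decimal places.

lat 38.5413°, lon 115.6810°

Zone 50N: λ₀ = 117°, k₀ = 0.9996, false easting 500000 m.
Meridian distance M = (N − FN)/k₀ = 4268408.1 m.
Inverse transverse Mercator on WGS84 gives φ = 38.54130043°, λ = 115.68099982°.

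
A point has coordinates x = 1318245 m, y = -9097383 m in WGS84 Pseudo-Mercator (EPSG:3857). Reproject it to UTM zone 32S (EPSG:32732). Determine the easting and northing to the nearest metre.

E 643977 m, N 3012532 m

Web Mercator inverse (R = 6378137 m) → φ = -62.98830157°, λ = 11.84199632°.
UTM 32S forward: E = 643977.287 m, N = 3012531.996 m.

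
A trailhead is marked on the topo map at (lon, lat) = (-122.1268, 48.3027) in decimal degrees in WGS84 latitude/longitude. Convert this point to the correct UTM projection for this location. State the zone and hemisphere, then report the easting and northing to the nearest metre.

Longitude -122.1268° lies in the 6° band [-126°, -120°), giving zone 10; latitude is north of the equator, so 10N.
Zone 10 central meridian λ₀ = 6×10 − 183 = -123°; Δλ = +0.8732°.
Transverse Mercator on WGS84 with k₀ = 0.9996 gives E = 564754.554 m, N = 5350313.410 m.

Zone 10N: E 564755 m, N 5350313 m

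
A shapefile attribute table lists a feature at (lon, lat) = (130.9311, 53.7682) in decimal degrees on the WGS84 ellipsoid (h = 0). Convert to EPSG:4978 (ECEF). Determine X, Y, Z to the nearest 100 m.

WGS84: a = 6378137 m, e² = 0.006694380; N(φ) = a/√(1−e²sin²φ) = 6392073.288 m.
X = (N+h)·cosφ·cosλ = -2475197.780 m; Y = (N+h)·cosφ·sinλ = 2854314.364 m; Z = (N(1−e²)+h)·sinφ = 5121536.792 m.

X -2475200 m, Y 2854300 m, Z 5121500 m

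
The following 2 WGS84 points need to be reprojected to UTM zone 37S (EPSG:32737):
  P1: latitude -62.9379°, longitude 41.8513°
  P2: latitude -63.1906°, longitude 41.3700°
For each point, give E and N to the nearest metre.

UTM zone 37S: λ₀ = 39°, k₀ = 0.9996.
P1 (-62.9379°, 41.8513°) → (644697.329, 3018122.611) m.
P2 (-63.1906°, 41.3700°) → (619243.038, 2990972.845) m.

P1: E 644697 m, N 3018123 m; P2: E 619243 m, N 2990973 m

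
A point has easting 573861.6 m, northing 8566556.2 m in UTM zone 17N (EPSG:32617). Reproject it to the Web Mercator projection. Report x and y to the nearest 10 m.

Unproject from UTM 17N (λ₀ = -81°) → φ = 77.16049960°, λ = -78.02130019°.
Web Mercator (R = 6378137 m): x = -8685291.408 m, y = 13934001.486 m.

x -8685290 m, y 13934000 m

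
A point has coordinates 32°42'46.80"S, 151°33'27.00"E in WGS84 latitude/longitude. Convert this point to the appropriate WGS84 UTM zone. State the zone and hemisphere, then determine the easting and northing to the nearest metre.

Zone 56S: E 364807 m, N 6379609 m

Longitude 151.5575° lies in the 6° band [150°, 156°), giving zone 56; latitude is south of the equator, so 56S.
Zone 56 central meridian λ₀ = 6×56 − 183 = 153°; Δλ = -1.4425°.
Transverse Mercator on WGS84 with k₀ = 0.9996 gives E = 364807.094 m, N = 6379609.329 m.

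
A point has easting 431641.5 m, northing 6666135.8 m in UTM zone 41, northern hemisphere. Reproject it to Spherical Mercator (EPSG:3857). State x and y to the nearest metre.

x 6876172 m, y 8427956 m

Unproject from UTM 41N (λ₀ = 63°) → φ = 60.12650013°, λ = 61.76969976°.
Web Mercator (R = 6378137 m): x = 6876171.524 m, y = 8427955.762 m.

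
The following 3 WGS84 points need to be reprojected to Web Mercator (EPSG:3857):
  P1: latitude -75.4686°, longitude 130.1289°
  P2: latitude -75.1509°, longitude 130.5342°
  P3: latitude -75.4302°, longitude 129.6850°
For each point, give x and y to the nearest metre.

P1: x 14485883 m, y -13136933 m; P2: x 14531001 m, y -12997467 m; P3: x 14436468 m, y -13119918 m

Web Mercator: x = R·λ, y = R·ln tan(π/4+φ/2), R = 6378137 m.
P1 (-75.4686°, 130.1289°) → (14485882.885, -13136932.853) m.
P2 (-75.1509°, 130.5342°) → (14531000.675, -12997467.180) m.
P3 (-75.4302°, 129.6850°) → (14436468.164, -13119918.216) m.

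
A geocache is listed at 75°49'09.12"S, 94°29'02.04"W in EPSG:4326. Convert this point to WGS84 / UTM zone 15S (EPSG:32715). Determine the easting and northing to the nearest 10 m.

Zone 15 central meridian λ₀ = 6×15 − 183 = -93°; Δλ = -1.4839°.
Transverse Mercator on WGS84 with k₀ = 0.9996 gives E = 459424.378 m, N = 1584479.283 m.

E 459420 m, N 1584480 m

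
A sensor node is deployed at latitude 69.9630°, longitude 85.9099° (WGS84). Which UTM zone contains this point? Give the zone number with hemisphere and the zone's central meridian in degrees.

UTM zone = ⌊(λ + 180)/6⌋ + 1; 85.9099° ∈ [84°, 90°) → zone 45.
Hemisphere: N (φ ≥ 0).
Central meridian λ₀ = 6×45 − 183 = 87°.

Zone 45N, central meridian 87°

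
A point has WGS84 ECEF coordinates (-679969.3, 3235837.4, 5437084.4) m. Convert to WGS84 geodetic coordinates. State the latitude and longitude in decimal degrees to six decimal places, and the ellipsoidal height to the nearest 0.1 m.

λ = atan2(Y, X) = 101.86729920°; p = √(X²+Y²) = 3306509.0 m.
Bowring's method on WGS84 (a = 6378137 m, b = 6356752.314 m) gives φ = 58.86510013°, h = 1054.784 m.

lat 58.865100°, lon 101.867299°, h 1054.8 m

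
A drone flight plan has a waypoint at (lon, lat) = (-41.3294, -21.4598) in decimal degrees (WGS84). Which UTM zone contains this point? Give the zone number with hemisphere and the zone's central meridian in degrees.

UTM zone = ⌊(λ + 180)/6⌋ + 1; -41.3294° ∈ [-42°, -36°) → zone 24.
Hemisphere: S (φ < 0).
Central meridian λ₀ = 6×24 − 183 = -39°.

Zone 24S, central meridian -39°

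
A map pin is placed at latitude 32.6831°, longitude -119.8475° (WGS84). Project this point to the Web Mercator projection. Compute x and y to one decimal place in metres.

Web Mercator is spherical with R = a = 6378137 m.
x = R·λ = 6378137 × -2.091733475 = -13341362.673 m.
y = R·ln tan(π/4 + φ/2) = 6378137 × 0.604144429 = 3853315.937 m.

x -13341362.7 m, y 3853315.9 m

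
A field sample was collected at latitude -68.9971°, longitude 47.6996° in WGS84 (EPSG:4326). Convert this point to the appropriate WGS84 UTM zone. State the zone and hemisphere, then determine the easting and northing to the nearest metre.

Longitude 47.6996° lies in the 6° band [42°, 48°), giving zone 38; latitude is south of the equator, so 38S.
Zone 38 central meridian λ₀ = 6×38 − 183 = 45°; Δλ = +2.6996°.
Transverse Mercator on WGS84 with k₀ = 0.9996 gives E = 607952.949 m, N = 2343586.430 m.

Zone 38S: E 607953 m, N 2343586 m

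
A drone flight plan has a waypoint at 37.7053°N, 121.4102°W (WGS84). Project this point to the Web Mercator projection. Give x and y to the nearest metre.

Web Mercator is spherical with R = a = 6378137 m.
x = R·λ = 6378137 × -2.119007736 = -13515321.641 m.
y = R·ln tan(π/4 + φ/2) = 6378137 × 0.711473872 = 4537877.829 m.

x -13515322 m, y 4537878 m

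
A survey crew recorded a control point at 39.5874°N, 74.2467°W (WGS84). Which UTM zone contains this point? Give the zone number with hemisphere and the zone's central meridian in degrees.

UTM zone = ⌊(λ + 180)/6⌋ + 1; -74.2467° ∈ [-78°, -72°) → zone 18.
Hemisphere: N (φ ≥ 0).
Central meridian λ₀ = 6×18 − 183 = -75°.

Zone 18N, central meridian -75°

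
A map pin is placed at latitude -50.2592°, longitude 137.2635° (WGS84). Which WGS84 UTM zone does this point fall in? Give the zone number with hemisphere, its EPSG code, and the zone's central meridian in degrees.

Zone 53S (EPSG:32753), central meridian 135°

UTM zone = ⌊(λ + 180)/6⌋ + 1; 137.2635° ∈ [132°, 138°) → zone 53.
Hemisphere: S (φ < 0).
Central meridian λ₀ = 6×53 − 183 = 135°.
EPSG code: 32753.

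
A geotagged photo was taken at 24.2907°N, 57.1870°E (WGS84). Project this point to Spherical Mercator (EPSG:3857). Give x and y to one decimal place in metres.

Web Mercator is spherical with R = a = 6378137 m.
x = R·λ = 6378137 × 0.998101439 = 6366027.720 m.
y = R·ln tan(π/4 + φ/2) = 6378137 × 0.437254859 = 2788871.392 m.

x 6366027.7 m, y 2788871.4 m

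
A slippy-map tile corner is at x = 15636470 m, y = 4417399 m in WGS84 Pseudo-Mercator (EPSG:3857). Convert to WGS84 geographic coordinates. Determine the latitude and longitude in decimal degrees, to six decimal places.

R = 6378137 m. λ = x/R = 140.46479991°.
φ = 2·arctan(exp(y/R)) − 90° = 2·arctan(1.99888) − 90° = 36.84410317°.

lat 36.844103°, lon 140.464800°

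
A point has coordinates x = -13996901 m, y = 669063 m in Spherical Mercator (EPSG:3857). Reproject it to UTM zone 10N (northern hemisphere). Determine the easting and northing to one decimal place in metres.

Web Mercator inverse (R = 6378137 m) → φ = 5.99930264°, λ = -125.73630099°.
UTM 10N forward: E = 197061.313 m, N = 663883.964 m.

E 197061.3 m, N 663884.0 m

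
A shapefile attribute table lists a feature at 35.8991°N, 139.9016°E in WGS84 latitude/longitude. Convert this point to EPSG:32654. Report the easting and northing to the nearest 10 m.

E 400880 m, N 3973310 m

Zone 54 central meridian λ₀ = 6×54 − 183 = 141°; Δλ = -1.0984°.
Transverse Mercator on WGS84 with k₀ = 0.9996 gives E = 400875.953 m, N = 3973314.425 m.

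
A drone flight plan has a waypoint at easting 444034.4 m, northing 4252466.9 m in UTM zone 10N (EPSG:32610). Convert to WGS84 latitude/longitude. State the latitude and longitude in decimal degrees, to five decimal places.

Zone 10N: λ₀ = -123°, k₀ = 0.9996, false easting 500000 m.
Meridian distance M = (N − FN)/k₀ = 4254168.6 m.
Inverse transverse Mercator on WGS84 gives φ = 38.41870012°, λ = -123.64109993°.

lat 38.41870°, lon -123.64110°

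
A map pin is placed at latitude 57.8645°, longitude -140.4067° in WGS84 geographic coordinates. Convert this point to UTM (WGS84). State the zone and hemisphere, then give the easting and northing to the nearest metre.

Longitude -140.4067° lies in the 6° band [-144°, -138°), giving zone 7; latitude is north of the equator, so 7N.
Zone 7 central meridian λ₀ = 6×7 − 183 = -141°; Δλ = +0.5933°.
Transverse Mercator on WGS84 with k₀ = 0.9996 gives E = 535201.597 m, N = 6413779.022 m.

Zone 7N: E 535202 m, N 6413779 m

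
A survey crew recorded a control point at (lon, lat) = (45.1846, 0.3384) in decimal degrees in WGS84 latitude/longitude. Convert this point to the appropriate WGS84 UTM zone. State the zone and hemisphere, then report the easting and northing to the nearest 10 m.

Zone 38N: E 520540 m, N 37400 m

Longitude 45.1846° lies in the 6° band [42°, 48°), giving zone 38; latitude is north of the equator, so 38N.
Zone 38 central meridian λ₀ = 6×38 − 183 = 45°; Δλ = +0.1846°.
Transverse Mercator on WGS84 with k₀ = 0.9996 gives E = 520541.038 m, N = 37403.567 m.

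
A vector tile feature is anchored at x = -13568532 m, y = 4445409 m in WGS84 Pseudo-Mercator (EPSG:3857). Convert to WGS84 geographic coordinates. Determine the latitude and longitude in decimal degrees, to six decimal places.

lat 37.045200°, lon -121.888197°

R = 6378137 m. λ = x/R = -121.88819679°.
φ = 2·arctan(exp(y/R)) − 90° = 2·arctan(2.00767) − 90° = 37.04520030°.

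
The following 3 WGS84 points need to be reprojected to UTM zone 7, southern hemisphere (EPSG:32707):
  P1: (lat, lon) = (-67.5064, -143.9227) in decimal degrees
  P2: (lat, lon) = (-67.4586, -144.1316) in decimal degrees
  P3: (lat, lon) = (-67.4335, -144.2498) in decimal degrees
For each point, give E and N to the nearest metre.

P1: E 375257 m, N 2509226 m; P2: E 366078 m, N 2514114 m; P3: E 360881 m, N 2516649 m

UTM zone 7S: λ₀ = -141°, k₀ = 0.9996.
P1 (-67.5064°, -143.9227°) → (375257.214, 2509225.651) m.
P2 (-67.4586°, -144.1316°) → (366078.255, 2514113.621) m.
P3 (-67.4335°, -144.2498°) → (360880.668, 2516648.616) m.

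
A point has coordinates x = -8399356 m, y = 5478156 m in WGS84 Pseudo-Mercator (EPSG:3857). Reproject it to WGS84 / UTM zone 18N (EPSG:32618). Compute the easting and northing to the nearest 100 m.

Web Mercator inverse (R = 6378137 m) → φ = 44.08209903°, λ = -75.45269872°.
UTM 18N forward: E = 463755.356 m, N = 4881091.079 m.

E 463800 m, N 4881100 m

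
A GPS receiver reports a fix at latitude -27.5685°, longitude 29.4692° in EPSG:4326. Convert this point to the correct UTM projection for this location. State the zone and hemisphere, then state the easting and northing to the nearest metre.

Zone 35S: E 743782 m, N 6948164 m

Longitude 29.4692° lies in the 6° band [24°, 30°), giving zone 35; latitude is south of the equator, so 35S.
Zone 35 central meridian λ₀ = 6×35 − 183 = 27°; Δλ = +2.4692°.
Transverse Mercator on WGS84 with k₀ = 0.9996 gives E = 743781.615 m, N = 6948163.502 m.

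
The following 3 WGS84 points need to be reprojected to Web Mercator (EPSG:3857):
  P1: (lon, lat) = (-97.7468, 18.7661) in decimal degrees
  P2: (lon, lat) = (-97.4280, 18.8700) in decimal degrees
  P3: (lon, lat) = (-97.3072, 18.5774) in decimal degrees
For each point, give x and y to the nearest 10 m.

P1: x -10881120 m, y 2127420 m; P2: x -10845640 m, y 2139640 m; P3: x -10832190 m, y 2105240 m

Web Mercator: x = R·λ, y = R·ln tan(π/4+φ/2), R = 6378137 m.
P1 (18.7661°, -97.7468°) → (-10881124.003, 2127417.240) m.
P2 (18.8700°, -97.4280°) → (-10845635.349, 2139636.484) m.
P3 (18.5774°, -97.3072°) → (-10832187.955, 2105244.237) m.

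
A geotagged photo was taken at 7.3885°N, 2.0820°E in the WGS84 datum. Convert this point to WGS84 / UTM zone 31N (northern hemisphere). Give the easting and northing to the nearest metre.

E 398688 m, N 816801 m

Zone 31 central meridian λ₀ = 6×31 − 183 = 3°; Δλ = -0.9180°.
Transverse Mercator on WGS84 with k₀ = 0.9996 gives E = 398687.912 m, N = 816800.932 m.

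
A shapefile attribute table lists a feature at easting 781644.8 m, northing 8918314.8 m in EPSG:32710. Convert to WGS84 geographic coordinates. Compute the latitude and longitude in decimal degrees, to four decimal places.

Zone 10S: λ₀ = -123°, k₀ = 0.9996, false easting 500000 m, false northing 10000000 m.
Meridian distance M = (N − FN)/k₀ = -1082118.0 m.
Inverse transverse Mercator on WGS84 gives φ = -9.77570027°, λ = -120.43269987°.

lat -9.7757°, lon -120.4327°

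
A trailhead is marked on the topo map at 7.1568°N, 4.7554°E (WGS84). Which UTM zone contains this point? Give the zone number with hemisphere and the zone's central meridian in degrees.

UTM zone = ⌊(λ + 180)/6⌋ + 1; 4.7554° ∈ [0°, 6°) → zone 31.
Hemisphere: N (φ ≥ 0).
Central meridian λ₀ = 6×31 − 183 = 3°.

Zone 31N, central meridian 3°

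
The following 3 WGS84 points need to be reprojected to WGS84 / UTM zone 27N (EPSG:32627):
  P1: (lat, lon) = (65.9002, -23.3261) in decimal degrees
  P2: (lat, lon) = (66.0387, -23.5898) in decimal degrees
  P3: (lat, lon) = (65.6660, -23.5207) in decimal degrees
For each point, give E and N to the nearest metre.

UTM zone 27N: λ₀ = -21°, k₀ = 0.9996.
P1 (65.9002°, -23.3261°) → (394033.304, 7310750.017) m.
P2 (66.0387°, -23.5898°) → (382662.796, 7326647.532) m.
P3 (65.6660°, -23.5207°) → (384124.499, 7285005.269) m.

P1: E 394033 m, N 7310750 m; P2: E 382663 m, N 7326648 m; P3: E 384124 m, N 7285005 m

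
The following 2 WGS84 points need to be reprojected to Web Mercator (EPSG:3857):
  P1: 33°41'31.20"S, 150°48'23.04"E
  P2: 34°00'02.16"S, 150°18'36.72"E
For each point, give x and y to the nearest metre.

P1: x 16787692 m, y -3987520 m; P2: x 16732455 m, y -4028883 m

Web Mercator: x = R·λ, y = R·ln tan(π/4+φ/2), R = 6378137 m.
P1 (-33.6920°, 150.8064°) → (16787691.656, -3987519.750) m.
P2 (-34.0006°, 150.3102°) → (16732454.925, -4028882.592) m.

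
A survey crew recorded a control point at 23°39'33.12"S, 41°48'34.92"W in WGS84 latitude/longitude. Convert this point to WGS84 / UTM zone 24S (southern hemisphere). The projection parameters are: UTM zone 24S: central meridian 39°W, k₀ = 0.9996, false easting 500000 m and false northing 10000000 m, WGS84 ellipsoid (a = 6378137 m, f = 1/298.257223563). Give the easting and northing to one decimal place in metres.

E 213396.5 m, N 7380682.4 m

Zone 24 central meridian λ₀ = 6×24 − 183 = -39°; Δλ = -2.8097°.
Transverse Mercator on WGS84 with k₀ = 0.9996 gives E = 213396.451 m, N = 7380682.368 m.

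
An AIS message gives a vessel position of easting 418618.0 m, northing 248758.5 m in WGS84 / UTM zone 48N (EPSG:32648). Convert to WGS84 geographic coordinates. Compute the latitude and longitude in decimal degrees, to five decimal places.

Zone 48N: λ₀ = 105°, k₀ = 0.9996, false easting 500000 m.
Meridian distance M = (N − FN)/k₀ = 248858.0 m.
Inverse transverse Mercator on WGS84 gives φ = 2.25039990°, λ = 104.26809978°.

lat 2.25040°, lon 104.26810°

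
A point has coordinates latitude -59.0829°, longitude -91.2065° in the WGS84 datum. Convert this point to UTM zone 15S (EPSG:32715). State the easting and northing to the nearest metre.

E 602785 m, N 3449337 m

Zone 15 central meridian λ₀ = 6×15 − 183 = -93°; Δλ = +1.7935°.
Transverse Mercator on WGS84 with k₀ = 0.9996 gives E = 602785.009 m, N = 3449336.655 m.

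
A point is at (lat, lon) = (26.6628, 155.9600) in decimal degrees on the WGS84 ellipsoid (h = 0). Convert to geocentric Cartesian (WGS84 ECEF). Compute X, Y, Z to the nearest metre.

WGS84: a = 6378137 m, e² = 0.006694380; N(φ) = a/√(1−e²sin²φ) = 6382440.293 m.
X = (N+h)·cosφ·cosλ = -5209014.266 m; Y = (N+h)·cosφ·sinλ = 2323561.381 m; Z = (N(1−e²)+h)·sinφ = 2844876.021 m.

X -5209014 m, Y 2323561 m, Z 2844876 m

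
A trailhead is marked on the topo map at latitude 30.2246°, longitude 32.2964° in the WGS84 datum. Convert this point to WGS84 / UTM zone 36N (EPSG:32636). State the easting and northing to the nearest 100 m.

Zone 36 central meridian λ₀ = 6×36 − 183 = 33°; Δλ = -0.7036°.
Transverse Mercator on WGS84 with k₀ = 0.9996 gives E = 432291.895 m, N = 3343882.560 m.

E 432300 m, N 3343900 m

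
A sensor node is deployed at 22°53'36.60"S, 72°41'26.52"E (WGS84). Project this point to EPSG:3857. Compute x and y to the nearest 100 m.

x 8091900 m, y -2619100 m

Web Mercator is spherical with R = a = 6378137 m.
x = R·λ = 6378137 × 1.268692051 = 8091891.709 m.
y = R·ln tan(π/4 + φ/2) = 6378137 × -0.410644101 = -2619144.335 m.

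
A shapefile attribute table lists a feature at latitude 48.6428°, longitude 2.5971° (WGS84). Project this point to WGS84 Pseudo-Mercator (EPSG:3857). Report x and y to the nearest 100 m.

Web Mercator is spherical with R = a = 6378137 m.
x = R·λ = 6378137 × 0.045327946 = 289107.850 m.
y = R·ln tan(π/4 + φ/2) = 6378137 × 0.974339050 = 6214467.943 m.

x 289100 m, y 6214500 m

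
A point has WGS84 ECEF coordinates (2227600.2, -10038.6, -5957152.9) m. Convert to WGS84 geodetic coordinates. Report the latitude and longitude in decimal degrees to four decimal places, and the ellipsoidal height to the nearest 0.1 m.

lat -69.6231°, lon -0.2582°, h 665.2 m

λ = atan2(Y, X) = -0.25819962°; p = √(X²+Y²) = 2227622.8 m.
Bowring's method on WGS84 (a = 6378137 m, b = 6356752.314 m) gives φ = -69.62309972°, h = 665.244 m.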